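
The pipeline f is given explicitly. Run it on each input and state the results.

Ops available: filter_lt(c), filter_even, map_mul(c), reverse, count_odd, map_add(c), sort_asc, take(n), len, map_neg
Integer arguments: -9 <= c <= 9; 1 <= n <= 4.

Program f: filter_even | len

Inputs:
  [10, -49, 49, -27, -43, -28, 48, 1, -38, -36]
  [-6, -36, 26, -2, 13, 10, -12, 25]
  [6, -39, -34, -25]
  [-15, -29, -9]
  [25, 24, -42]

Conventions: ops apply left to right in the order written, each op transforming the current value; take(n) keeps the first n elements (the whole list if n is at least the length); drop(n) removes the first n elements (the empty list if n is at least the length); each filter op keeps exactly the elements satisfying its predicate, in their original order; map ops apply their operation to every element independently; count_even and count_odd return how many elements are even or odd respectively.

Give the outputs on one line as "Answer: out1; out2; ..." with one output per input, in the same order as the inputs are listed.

5; 6; 2; 0; 2

Execution, op by op:
  [10, -49, 49, -27, -43, -28, 48, 1, -38, -36] -> [10, -28, 48, -38, -36] -> 5
  [-6, -36, 26, -2, 13, 10, -12, 25] -> [-6, -36, 26, -2, 10, -12] -> 6
  [6, -39, -34, -25] -> [6, -34] -> 2
  [-15, -29, -9] -> [] -> 0
  [25, 24, -42] -> [24, -42] -> 2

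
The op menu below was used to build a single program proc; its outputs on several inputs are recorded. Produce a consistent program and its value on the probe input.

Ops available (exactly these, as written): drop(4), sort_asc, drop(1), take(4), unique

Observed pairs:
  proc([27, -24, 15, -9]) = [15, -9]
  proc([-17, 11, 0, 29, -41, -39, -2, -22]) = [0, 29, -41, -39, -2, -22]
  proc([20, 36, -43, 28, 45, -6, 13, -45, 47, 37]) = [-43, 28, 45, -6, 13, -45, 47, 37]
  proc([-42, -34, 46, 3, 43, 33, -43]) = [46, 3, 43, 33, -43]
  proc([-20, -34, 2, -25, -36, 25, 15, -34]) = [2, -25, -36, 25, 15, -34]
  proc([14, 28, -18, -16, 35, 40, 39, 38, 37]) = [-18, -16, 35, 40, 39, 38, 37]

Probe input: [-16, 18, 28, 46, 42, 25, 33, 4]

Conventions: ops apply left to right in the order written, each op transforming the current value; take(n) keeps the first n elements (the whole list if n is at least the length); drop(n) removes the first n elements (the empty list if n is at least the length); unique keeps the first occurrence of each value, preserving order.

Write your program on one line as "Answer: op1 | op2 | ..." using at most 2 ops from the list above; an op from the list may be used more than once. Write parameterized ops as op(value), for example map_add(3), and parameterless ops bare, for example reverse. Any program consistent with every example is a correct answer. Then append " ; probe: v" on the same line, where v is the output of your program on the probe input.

drop(1) | drop(1) ; probe: [28, 46, 42, 25, 33, 4]

Check, running the answer program on each example:
  [27, -24, 15, -9] -> [-24, 15, -9] -> [15, -9]
  [-17, 11, 0, 29, -41, -39, -2, -22] -> [11, 0, 29, -41, -39, -2, -22] -> [0, 29, -41, -39, -2, -22]
  [20, 36, -43, 28, 45, -6, 13, -45, 47, 37] -> [36, -43, 28, 45, -6, 13, -45, 47, 37] -> [-43, 28, 45, -6, 13, -45, 47, 37]
  [-42, -34, 46, 3, 43, 33, -43] -> [-34, 46, 3, 43, 33, -43] -> [46, 3, 43, 33, -43]
  [-20, -34, 2, -25, -36, 25, 15, -34] -> [-34, 2, -25, -36, 25, 15, -34] -> [2, -25, -36, 25, 15, -34]
  [14, 28, -18, -16, 35, 40, 39, 38, 37] -> [28, -18, -16, 35, 40, 39, 38, 37] -> [-18, -16, 35, 40, 39, 38, 37]
  probe: [-16, 18, 28, 46, 42, 25, 33, 4] -> [18, 28, 46, 42, 25, 33, 4] -> [28, 46, 42, 25, 33, 4]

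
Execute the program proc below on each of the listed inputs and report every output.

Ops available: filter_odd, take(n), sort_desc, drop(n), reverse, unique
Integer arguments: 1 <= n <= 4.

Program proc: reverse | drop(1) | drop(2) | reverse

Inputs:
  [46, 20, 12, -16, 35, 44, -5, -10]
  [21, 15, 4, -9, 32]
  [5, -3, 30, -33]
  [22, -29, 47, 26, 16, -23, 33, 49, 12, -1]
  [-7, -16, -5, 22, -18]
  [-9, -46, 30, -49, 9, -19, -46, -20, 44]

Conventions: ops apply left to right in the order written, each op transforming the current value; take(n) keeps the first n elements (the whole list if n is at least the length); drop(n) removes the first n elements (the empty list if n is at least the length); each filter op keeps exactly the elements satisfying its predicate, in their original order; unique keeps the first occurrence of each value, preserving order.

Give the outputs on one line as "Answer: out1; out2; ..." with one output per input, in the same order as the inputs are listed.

Execution, op by op:
  [46, 20, 12, -16, 35, 44, -5, -10] -> [-10, -5, 44, 35, -16, 12, 20, 46] -> [-5, 44, 35, -16, 12, 20, 46] -> [35, -16, 12, 20, 46] -> [46, 20, 12, -16, 35]
  [21, 15, 4, -9, 32] -> [32, -9, 4, 15, 21] -> [-9, 4, 15, 21] -> [15, 21] -> [21, 15]
  [5, -3, 30, -33] -> [-33, 30, -3, 5] -> [30, -3, 5] -> [5] -> [5]
  [22, -29, 47, 26, 16, -23, 33, 49, 12, -1] -> [-1, 12, 49, 33, -23, 16, 26, 47, -29, 22] -> [12, 49, 33, -23, 16, 26, 47, -29, 22] -> [33, -23, 16, 26, 47, -29, 22] -> [22, -29, 47, 26, 16, -23, 33]
  [-7, -16, -5, 22, -18] -> [-18, 22, -5, -16, -7] -> [22, -5, -16, -7] -> [-16, -7] -> [-7, -16]
  [-9, -46, 30, -49, 9, -19, -46, -20, 44] -> [44, -20, -46, -19, 9, -49, 30, -46, -9] -> [-20, -46, -19, 9, -49, 30, -46, -9] -> [-19, 9, -49, 30, -46, -9] -> [-9, -46, 30, -49, 9, -19]

[46, 20, 12, -16, 35]; [21, 15]; [5]; [22, -29, 47, 26, 16, -23, 33]; [-7, -16]; [-9, -46, 30, -49, 9, -19]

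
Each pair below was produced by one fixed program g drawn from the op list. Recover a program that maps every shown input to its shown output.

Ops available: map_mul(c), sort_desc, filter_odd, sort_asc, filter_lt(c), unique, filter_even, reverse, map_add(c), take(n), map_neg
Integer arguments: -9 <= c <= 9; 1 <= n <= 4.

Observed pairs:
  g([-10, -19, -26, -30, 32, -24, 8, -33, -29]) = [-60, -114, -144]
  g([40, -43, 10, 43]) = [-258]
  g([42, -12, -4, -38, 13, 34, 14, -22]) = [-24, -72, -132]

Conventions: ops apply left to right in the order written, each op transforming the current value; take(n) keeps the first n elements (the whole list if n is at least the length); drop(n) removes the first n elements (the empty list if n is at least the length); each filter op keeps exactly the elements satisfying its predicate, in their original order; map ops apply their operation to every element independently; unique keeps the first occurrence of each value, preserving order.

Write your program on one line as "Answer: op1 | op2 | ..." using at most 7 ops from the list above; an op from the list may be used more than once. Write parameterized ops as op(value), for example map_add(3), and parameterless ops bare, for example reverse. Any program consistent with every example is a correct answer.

map_mul(6) | reverse | sort_asc | sort_desc | filter_lt(-7) | take(3)

Check, running the answer program on each example:
  [-10, -19, -26, -30, 32, -24, 8, -33, -29] -> [-60, -114, -156, -180, 192, -144, 48, -198, -174] -> [-174, -198, 48, -144, 192, -180, -156, -114, -60] -> [-198, -180, -174, -156, -144, -114, -60, 48, 192] -> [192, 48, -60, -114, -144, -156, -174, -180, -198] -> [-60, -114, -144, -156, -174, -180, -198] -> [-60, -114, -144]
  [40, -43, 10, 43] -> [240, -258, 60, 258] -> [258, 60, -258, 240] -> [-258, 60, 240, 258] -> [258, 240, 60, -258] -> [-258] -> [-258]
  [42, -12, -4, -38, 13, 34, 14, -22] -> [252, -72, -24, -228, 78, 204, 84, -132] -> [-132, 84, 204, 78, -228, -24, -72, 252] -> [-228, -132, -72, -24, 78, 84, 204, 252] -> [252, 204, 84, 78, -24, -72, -132, -228] -> [-24, -72, -132, -228] -> [-24, -72, -132]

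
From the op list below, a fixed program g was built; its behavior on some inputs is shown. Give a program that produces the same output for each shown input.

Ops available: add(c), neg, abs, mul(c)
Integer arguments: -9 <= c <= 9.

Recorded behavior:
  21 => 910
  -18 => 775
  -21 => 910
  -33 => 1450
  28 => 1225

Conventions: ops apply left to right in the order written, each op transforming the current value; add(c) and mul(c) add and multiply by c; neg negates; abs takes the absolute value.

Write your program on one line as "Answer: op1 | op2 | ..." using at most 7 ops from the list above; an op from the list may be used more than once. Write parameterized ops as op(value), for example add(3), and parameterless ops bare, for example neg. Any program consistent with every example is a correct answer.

abs | mul(5) | add(-3) | mul(-9) | add(8) | abs

Check, running the answer program on each example:
  21 -> 21 -> 105 -> 102 -> -918 -> -910 -> 910
  -18 -> 18 -> 90 -> 87 -> -783 -> -775 -> 775
  -21 -> 21 -> 105 -> 102 -> -918 -> -910 -> 910
  -33 -> 33 -> 165 -> 162 -> -1458 -> -1450 -> 1450
  28 -> 28 -> 140 -> 137 -> -1233 -> -1225 -> 1225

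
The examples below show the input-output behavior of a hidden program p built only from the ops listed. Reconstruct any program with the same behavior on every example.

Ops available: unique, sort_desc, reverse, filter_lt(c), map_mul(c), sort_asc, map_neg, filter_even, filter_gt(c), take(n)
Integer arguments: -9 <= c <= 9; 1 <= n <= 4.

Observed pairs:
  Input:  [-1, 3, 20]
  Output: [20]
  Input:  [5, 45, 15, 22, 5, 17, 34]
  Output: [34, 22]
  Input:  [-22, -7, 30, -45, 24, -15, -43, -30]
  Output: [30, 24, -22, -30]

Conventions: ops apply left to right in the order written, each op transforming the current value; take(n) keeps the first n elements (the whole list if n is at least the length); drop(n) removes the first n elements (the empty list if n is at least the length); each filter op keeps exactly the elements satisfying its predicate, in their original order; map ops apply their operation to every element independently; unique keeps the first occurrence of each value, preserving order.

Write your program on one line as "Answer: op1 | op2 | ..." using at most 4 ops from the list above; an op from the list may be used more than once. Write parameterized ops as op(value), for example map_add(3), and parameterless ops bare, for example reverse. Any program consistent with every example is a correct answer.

filter_even | reverse | sort_desc

Check, running the answer program on each example:
  [-1, 3, 20] -> [20] -> [20] -> [20]
  [5, 45, 15, 22, 5, 17, 34] -> [22, 34] -> [34, 22] -> [34, 22]
  [-22, -7, 30, -45, 24, -15, -43, -30] -> [-22, 30, 24, -30] -> [-30, 24, 30, -22] -> [30, 24, -22, -30]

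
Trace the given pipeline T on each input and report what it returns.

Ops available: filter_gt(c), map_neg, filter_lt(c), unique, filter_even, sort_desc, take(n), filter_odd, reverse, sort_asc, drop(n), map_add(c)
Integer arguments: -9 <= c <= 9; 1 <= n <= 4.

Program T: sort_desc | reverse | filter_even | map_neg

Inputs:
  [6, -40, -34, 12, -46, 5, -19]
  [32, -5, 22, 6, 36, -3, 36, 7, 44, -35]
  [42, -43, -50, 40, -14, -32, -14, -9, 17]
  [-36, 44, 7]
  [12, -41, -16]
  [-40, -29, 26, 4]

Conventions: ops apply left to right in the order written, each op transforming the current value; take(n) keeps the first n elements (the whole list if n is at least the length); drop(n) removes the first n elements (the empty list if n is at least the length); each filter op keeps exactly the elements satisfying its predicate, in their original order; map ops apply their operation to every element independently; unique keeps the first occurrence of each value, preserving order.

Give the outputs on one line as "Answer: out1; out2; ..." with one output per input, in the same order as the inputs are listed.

[46, 40, 34, -6, -12]; [-6, -22, -32, -36, -36, -44]; [50, 32, 14, 14, -40, -42]; [36, -44]; [16, -12]; [40, -4, -26]

Execution, op by op:
  [6, -40, -34, 12, -46, 5, -19] -> [12, 6, 5, -19, -34, -40, -46] -> [-46, -40, -34, -19, 5, 6, 12] -> [-46, -40, -34, 6, 12] -> [46, 40, 34, -6, -12]
  [32, -5, 22, 6, 36, -3, 36, 7, 44, -35] -> [44, 36, 36, 32, 22, 7, 6, -3, -5, -35] -> [-35, -5, -3, 6, 7, 22, 32, 36, 36, 44] -> [6, 22, 32, 36, 36, 44] -> [-6, -22, -32, -36, -36, -44]
  [42, -43, -50, 40, -14, -32, -14, -9, 17] -> [42, 40, 17, -9, -14, -14, -32, -43, -50] -> [-50, -43, -32, -14, -14, -9, 17, 40, 42] -> [-50, -32, -14, -14, 40, 42] -> [50, 32, 14, 14, -40, -42]
  [-36, 44, 7] -> [44, 7, -36] -> [-36, 7, 44] -> [-36, 44] -> [36, -44]
  [12, -41, -16] -> [12, -16, -41] -> [-41, -16, 12] -> [-16, 12] -> [16, -12]
  [-40, -29, 26, 4] -> [26, 4, -29, -40] -> [-40, -29, 4, 26] -> [-40, 4, 26] -> [40, -4, -26]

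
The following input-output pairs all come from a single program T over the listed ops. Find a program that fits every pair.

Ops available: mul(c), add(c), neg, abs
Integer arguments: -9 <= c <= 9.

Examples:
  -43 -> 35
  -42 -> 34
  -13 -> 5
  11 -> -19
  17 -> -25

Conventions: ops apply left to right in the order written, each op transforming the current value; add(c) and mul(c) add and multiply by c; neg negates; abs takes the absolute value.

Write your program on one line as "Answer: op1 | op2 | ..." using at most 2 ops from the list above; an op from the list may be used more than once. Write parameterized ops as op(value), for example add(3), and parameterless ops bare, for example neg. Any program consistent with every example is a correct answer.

add(8) | neg

Check, running the answer program on each example:
  -43 -> -35 -> 35
  -42 -> -34 -> 34
  -13 -> -5 -> 5
  11 -> 19 -> -19
  17 -> 25 -> -25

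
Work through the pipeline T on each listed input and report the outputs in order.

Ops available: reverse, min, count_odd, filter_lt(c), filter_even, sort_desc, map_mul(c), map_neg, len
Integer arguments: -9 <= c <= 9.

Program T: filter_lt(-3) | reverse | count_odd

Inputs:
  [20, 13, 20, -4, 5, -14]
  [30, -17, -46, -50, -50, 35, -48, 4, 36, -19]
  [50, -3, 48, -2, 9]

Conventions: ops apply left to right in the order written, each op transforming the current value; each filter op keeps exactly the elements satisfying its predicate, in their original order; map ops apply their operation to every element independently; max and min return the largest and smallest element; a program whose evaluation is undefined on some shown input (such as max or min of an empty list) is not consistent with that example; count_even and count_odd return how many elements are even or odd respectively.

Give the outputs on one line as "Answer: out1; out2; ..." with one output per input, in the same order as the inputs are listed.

Execution, op by op:
  [20, 13, 20, -4, 5, -14] -> [-4, -14] -> [-14, -4] -> 0
  [30, -17, -46, -50, -50, 35, -48, 4, 36, -19] -> [-17, -46, -50, -50, -48, -19] -> [-19, -48, -50, -50, -46, -17] -> 2
  [50, -3, 48, -2, 9] -> [] -> [] -> 0

0; 2; 0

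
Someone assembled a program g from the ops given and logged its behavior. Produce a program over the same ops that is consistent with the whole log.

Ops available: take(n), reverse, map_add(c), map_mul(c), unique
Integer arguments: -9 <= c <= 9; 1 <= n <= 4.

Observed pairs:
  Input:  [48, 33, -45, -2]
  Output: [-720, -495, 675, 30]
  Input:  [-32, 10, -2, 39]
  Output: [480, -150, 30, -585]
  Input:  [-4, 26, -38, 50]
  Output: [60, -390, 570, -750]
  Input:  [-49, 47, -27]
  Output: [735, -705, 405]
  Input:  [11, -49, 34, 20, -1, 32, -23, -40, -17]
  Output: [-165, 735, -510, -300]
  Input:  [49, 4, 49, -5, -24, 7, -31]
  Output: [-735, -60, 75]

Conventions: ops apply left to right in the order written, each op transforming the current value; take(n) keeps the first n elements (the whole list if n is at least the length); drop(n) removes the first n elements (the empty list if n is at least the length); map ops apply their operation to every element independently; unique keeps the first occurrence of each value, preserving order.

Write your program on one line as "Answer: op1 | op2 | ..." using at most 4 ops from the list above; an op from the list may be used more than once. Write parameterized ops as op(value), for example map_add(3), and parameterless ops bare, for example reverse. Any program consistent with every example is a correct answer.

map_mul(-3) | take(4) | unique | map_mul(5)

Check, running the answer program on each example:
  [48, 33, -45, -2] -> [-144, -99, 135, 6] -> [-144, -99, 135, 6] -> [-144, -99, 135, 6] -> [-720, -495, 675, 30]
  [-32, 10, -2, 39] -> [96, -30, 6, -117] -> [96, -30, 6, -117] -> [96, -30, 6, -117] -> [480, -150, 30, -585]
  [-4, 26, -38, 50] -> [12, -78, 114, -150] -> [12, -78, 114, -150] -> [12, -78, 114, -150] -> [60, -390, 570, -750]
  [-49, 47, -27] -> [147, -141, 81] -> [147, -141, 81] -> [147, -141, 81] -> [735, -705, 405]
  [11, -49, 34, 20, -1, 32, -23, -40, -17] -> [-33, 147, -102, -60, 3, -96, 69, 120, 51] -> [-33, 147, -102, -60] -> [-33, 147, -102, -60] -> [-165, 735, -510, -300]
  [49, 4, 49, -5, -24, 7, -31] -> [-147, -12, -147, 15, 72, -21, 93] -> [-147, -12, -147, 15] -> [-147, -12, 15] -> [-735, -60, 75]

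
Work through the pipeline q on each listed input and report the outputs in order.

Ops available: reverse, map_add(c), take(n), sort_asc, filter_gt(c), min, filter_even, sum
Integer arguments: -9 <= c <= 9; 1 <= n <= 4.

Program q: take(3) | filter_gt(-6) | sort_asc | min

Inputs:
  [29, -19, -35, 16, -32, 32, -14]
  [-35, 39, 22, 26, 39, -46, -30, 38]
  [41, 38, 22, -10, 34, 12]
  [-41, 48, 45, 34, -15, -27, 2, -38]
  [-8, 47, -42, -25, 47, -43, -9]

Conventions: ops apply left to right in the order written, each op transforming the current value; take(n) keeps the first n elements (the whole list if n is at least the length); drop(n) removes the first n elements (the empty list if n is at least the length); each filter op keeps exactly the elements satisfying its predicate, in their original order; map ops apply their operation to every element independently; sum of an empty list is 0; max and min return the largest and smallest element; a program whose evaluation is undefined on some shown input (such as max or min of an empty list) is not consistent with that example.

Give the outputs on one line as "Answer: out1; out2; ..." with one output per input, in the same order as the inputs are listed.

29; 22; 22; 45; 47

Execution, op by op:
  [29, -19, -35, 16, -32, 32, -14] -> [29, -19, -35] -> [29] -> [29] -> 29
  [-35, 39, 22, 26, 39, -46, -30, 38] -> [-35, 39, 22] -> [39, 22] -> [22, 39] -> 22
  [41, 38, 22, -10, 34, 12] -> [41, 38, 22] -> [41, 38, 22] -> [22, 38, 41] -> 22
  [-41, 48, 45, 34, -15, -27, 2, -38] -> [-41, 48, 45] -> [48, 45] -> [45, 48] -> 45
  [-8, 47, -42, -25, 47, -43, -9] -> [-8, 47, -42] -> [47] -> [47] -> 47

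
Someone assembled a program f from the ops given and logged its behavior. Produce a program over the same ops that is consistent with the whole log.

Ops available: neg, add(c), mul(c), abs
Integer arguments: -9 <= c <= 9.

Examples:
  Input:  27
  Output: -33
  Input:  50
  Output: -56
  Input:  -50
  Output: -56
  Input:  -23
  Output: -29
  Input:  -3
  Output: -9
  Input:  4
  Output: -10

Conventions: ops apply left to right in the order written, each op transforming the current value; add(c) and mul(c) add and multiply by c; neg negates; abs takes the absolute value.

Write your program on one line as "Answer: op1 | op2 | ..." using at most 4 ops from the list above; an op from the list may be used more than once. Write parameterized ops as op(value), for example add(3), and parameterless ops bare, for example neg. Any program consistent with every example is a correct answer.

abs | neg | add(-6)

Check, running the answer program on each example:
  27 -> 27 -> -27 -> -33
  50 -> 50 -> -50 -> -56
  -50 -> 50 -> -50 -> -56
  -23 -> 23 -> -23 -> -29
  -3 -> 3 -> -3 -> -9
  4 -> 4 -> -4 -> -10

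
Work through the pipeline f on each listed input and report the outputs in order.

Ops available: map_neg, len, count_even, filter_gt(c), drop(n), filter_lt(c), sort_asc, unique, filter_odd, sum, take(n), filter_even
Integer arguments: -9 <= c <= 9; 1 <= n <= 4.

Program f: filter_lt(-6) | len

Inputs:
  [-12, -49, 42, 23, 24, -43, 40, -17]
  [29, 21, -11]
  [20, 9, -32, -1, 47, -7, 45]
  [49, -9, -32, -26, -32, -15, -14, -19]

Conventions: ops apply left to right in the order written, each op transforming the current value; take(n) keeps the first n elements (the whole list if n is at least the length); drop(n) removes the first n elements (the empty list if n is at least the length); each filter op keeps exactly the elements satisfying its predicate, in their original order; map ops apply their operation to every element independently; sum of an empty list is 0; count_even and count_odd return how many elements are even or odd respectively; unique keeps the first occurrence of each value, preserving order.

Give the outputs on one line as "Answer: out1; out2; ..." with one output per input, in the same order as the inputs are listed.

Execution, op by op:
  [-12, -49, 42, 23, 24, -43, 40, -17] -> [-12, -49, -43, -17] -> 4
  [29, 21, -11] -> [-11] -> 1
  [20, 9, -32, -1, 47, -7, 45] -> [-32, -7] -> 2
  [49, -9, -32, -26, -32, -15, -14, -19] -> [-9, -32, -26, -32, -15, -14, -19] -> 7

4; 1; 2; 7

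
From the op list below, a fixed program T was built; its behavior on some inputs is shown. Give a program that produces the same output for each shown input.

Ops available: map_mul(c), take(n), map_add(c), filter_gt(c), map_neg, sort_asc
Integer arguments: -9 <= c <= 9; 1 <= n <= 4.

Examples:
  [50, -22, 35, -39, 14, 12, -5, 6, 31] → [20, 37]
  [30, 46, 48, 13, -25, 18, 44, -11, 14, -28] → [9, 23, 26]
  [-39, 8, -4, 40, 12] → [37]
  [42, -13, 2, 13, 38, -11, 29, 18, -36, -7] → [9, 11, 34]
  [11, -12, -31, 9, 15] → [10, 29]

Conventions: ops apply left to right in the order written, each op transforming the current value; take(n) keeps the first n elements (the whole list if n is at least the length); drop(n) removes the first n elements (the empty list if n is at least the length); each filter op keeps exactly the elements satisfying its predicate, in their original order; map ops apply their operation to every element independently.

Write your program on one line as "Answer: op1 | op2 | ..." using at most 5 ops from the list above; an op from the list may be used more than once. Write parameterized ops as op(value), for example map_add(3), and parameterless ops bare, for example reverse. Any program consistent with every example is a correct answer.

map_neg | map_add(-2) | sort_asc | filter_gt(6)

Check, running the answer program on each example:
  [50, -22, 35, -39, 14, 12, -5, 6, 31] -> [-50, 22, -35, 39, -14, -12, 5, -6, -31] -> [-52, 20, -37, 37, -16, -14, 3, -8, -33] -> [-52, -37, -33, -16, -14, -8, 3, 20, 37] -> [20, 37]
  [30, 46, 48, 13, -25, 18, 44, -11, 14, -28] -> [-30, -46, -48, -13, 25, -18, -44, 11, -14, 28] -> [-32, -48, -50, -15, 23, -20, -46, 9, -16, 26] -> [-50, -48, -46, -32, -20, -16, -15, 9, 23, 26] -> [9, 23, 26]
  [-39, 8, -4, 40, 12] -> [39, -8, 4, -40, -12] -> [37, -10, 2, -42, -14] -> [-42, -14, -10, 2, 37] -> [37]
  [42, -13, 2, 13, 38, -11, 29, 18, -36, -7] -> [-42, 13, -2, -13, -38, 11, -29, -18, 36, 7] -> [-44, 11, -4, -15, -40, 9, -31, -20, 34, 5] -> [-44, -40, -31, -20, -15, -4, 5, 9, 11, 34] -> [9, 11, 34]
  [11, -12, -31, 9, 15] -> [-11, 12, 31, -9, -15] -> [-13, 10, 29, -11, -17] -> [-17, -13, -11, 10, 29] -> [10, 29]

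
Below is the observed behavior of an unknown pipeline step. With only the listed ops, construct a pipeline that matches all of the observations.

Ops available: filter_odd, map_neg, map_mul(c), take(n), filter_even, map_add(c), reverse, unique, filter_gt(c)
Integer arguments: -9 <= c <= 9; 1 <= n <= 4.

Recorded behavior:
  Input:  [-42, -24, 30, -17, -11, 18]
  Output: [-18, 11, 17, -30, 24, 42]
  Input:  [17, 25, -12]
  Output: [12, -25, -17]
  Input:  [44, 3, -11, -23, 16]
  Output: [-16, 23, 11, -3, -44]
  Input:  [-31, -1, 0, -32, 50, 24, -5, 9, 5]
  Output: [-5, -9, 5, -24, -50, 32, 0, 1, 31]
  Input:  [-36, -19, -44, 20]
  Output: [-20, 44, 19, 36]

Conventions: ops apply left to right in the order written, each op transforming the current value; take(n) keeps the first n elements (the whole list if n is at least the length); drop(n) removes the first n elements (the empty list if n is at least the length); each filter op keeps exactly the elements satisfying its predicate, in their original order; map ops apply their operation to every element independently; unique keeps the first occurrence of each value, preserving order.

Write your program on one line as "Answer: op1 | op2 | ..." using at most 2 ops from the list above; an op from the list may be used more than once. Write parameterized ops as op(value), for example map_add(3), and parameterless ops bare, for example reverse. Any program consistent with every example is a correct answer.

map_neg | reverse

Check, running the answer program on each example:
  [-42, -24, 30, -17, -11, 18] -> [42, 24, -30, 17, 11, -18] -> [-18, 11, 17, -30, 24, 42]
  [17, 25, -12] -> [-17, -25, 12] -> [12, -25, -17]
  [44, 3, -11, -23, 16] -> [-44, -3, 11, 23, -16] -> [-16, 23, 11, -3, -44]
  [-31, -1, 0, -32, 50, 24, -5, 9, 5] -> [31, 1, 0, 32, -50, -24, 5, -9, -5] -> [-5, -9, 5, -24, -50, 32, 0, 1, 31]
  [-36, -19, -44, 20] -> [36, 19, 44, -20] -> [-20, 44, 19, 36]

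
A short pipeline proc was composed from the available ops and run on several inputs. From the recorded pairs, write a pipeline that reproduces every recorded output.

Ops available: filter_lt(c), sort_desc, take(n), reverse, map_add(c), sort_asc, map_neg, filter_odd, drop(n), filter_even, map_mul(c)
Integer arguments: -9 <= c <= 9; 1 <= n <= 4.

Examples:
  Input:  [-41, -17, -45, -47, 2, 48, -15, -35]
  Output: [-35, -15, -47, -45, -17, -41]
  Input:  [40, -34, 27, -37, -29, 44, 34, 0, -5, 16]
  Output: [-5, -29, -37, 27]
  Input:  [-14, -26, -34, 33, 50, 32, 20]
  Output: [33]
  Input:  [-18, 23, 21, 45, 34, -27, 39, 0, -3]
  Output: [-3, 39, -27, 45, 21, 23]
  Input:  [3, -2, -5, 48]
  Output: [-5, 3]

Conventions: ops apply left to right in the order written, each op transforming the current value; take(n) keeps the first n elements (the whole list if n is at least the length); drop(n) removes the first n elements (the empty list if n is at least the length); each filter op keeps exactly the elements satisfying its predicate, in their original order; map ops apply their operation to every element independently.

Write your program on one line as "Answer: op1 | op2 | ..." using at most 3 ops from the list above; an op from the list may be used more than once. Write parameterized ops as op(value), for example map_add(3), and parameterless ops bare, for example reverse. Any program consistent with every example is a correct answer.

filter_odd | reverse

Check, running the answer program on each example:
  [-41, -17, -45, -47, 2, 48, -15, -35] -> [-41, -17, -45, -47, -15, -35] -> [-35, -15, -47, -45, -17, -41]
  [40, -34, 27, -37, -29, 44, 34, 0, -5, 16] -> [27, -37, -29, -5] -> [-5, -29, -37, 27]
  [-14, -26, -34, 33, 50, 32, 20] -> [33] -> [33]
  [-18, 23, 21, 45, 34, -27, 39, 0, -3] -> [23, 21, 45, -27, 39, -3] -> [-3, 39, -27, 45, 21, 23]
  [3, -2, -5, 48] -> [3, -5] -> [-5, 3]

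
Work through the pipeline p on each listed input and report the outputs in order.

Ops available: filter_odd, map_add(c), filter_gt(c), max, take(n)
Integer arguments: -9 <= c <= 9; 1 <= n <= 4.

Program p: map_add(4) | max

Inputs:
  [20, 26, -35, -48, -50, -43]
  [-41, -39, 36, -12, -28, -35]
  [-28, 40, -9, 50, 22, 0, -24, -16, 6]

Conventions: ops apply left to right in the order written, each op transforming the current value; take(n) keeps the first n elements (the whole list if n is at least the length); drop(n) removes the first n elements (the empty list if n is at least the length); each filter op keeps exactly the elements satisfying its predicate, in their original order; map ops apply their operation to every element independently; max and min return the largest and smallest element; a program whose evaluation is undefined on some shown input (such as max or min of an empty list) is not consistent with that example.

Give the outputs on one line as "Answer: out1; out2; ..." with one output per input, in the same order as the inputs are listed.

30; 40; 54

Execution, op by op:
  [20, 26, -35, -48, -50, -43] -> [24, 30, -31, -44, -46, -39] -> 30
  [-41, -39, 36, -12, -28, -35] -> [-37, -35, 40, -8, -24, -31] -> 40
  [-28, 40, -9, 50, 22, 0, -24, -16, 6] -> [-24, 44, -5, 54, 26, 4, -20, -12, 10] -> 54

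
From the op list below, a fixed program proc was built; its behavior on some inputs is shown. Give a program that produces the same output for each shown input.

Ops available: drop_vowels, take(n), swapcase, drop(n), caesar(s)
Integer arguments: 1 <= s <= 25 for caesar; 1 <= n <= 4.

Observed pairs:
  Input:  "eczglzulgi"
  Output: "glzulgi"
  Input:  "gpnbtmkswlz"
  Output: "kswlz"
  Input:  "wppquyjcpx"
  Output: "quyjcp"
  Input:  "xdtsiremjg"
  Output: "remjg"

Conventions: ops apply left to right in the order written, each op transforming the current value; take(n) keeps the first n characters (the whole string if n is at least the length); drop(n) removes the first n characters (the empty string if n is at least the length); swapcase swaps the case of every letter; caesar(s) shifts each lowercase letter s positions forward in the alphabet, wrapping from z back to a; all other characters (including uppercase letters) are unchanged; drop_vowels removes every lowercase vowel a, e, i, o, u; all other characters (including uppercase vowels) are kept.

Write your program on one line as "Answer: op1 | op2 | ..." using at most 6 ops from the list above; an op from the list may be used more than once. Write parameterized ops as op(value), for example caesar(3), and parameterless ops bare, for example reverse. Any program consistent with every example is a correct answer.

caesar(18) | caesar(15) | drop_vowels | caesar(19) | drop(3)

Check, running the answer program on each example:
  "eczglzulgi" -> "wurydrmdya" -> "ljgnsgbsnp" -> "ljgnsgbsnp" -> "eczglzulgi" -> "glzulgi"
  "gpnbtmkswlz" -> "yhftleckodr" -> "nwuiatrzdsg" -> "nwtrzdsg" -> "gpmkswlz" -> "kswlz"
  "wppquyjcpx" -> "ohhimqbuhp" -> "dwwxbfqjwe" -> "dwwxbfqjw" -> "wppquyjcp" -> "quyjcp"
  "xdtsiremjg" -> "pvlkajweby" -> "ekazpyltqn" -> "kzpyltqn" -> "dsiremjg" -> "remjg"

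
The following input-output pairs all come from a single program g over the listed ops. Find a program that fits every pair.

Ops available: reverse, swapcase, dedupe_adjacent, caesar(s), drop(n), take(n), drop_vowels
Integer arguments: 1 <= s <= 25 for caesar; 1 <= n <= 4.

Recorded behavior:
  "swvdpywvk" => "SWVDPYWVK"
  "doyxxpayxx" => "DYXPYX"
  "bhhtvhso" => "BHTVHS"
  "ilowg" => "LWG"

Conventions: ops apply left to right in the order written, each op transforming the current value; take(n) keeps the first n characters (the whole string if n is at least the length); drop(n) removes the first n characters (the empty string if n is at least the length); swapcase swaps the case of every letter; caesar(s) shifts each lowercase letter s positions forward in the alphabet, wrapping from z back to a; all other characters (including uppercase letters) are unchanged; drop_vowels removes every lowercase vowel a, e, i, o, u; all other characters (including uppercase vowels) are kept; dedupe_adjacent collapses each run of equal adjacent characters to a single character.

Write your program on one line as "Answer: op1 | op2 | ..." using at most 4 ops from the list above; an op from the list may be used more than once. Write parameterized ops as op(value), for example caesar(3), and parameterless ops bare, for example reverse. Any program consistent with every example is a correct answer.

drop_vowels | dedupe_adjacent | swapcase

Check, running the answer program on each example:
  "swvdpywvk" -> "swvdpywvk" -> "swvdpywvk" -> "SWVDPYWVK"
  "doyxxpayxx" -> "dyxxpyxx" -> "dyxpyx" -> "DYXPYX"
  "bhhtvhso" -> "bhhtvhs" -> "bhtvhs" -> "BHTVHS"
  "ilowg" -> "lwg" -> "lwg" -> "LWG"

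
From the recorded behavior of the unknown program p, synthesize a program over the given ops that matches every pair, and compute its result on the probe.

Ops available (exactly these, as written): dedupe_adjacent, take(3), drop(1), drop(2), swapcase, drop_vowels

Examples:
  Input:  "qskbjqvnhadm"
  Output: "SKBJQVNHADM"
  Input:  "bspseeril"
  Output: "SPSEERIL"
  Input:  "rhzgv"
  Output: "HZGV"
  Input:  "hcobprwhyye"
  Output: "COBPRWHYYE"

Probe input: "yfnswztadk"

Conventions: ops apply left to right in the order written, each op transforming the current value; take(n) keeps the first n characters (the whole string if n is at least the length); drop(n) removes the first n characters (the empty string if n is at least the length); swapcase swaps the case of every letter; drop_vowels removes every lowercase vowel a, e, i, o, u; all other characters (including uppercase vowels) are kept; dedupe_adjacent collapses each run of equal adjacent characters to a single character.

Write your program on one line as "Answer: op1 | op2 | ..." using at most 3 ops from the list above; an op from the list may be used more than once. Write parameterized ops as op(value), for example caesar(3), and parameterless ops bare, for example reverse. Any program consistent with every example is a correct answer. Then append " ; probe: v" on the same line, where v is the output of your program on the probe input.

drop(1) | swapcase ; probe: "FNSWZTADK"

Check, running the answer program on each example:
  "qskbjqvnhadm" -> "skbjqvnhadm" -> "SKBJQVNHADM"
  "bspseeril" -> "spseeril" -> "SPSEERIL"
  "rhzgv" -> "hzgv" -> "HZGV"
  "hcobprwhyye" -> "cobprwhyye" -> "COBPRWHYYE"
  probe: "yfnswztadk" -> "fnswztadk" -> "FNSWZTADK"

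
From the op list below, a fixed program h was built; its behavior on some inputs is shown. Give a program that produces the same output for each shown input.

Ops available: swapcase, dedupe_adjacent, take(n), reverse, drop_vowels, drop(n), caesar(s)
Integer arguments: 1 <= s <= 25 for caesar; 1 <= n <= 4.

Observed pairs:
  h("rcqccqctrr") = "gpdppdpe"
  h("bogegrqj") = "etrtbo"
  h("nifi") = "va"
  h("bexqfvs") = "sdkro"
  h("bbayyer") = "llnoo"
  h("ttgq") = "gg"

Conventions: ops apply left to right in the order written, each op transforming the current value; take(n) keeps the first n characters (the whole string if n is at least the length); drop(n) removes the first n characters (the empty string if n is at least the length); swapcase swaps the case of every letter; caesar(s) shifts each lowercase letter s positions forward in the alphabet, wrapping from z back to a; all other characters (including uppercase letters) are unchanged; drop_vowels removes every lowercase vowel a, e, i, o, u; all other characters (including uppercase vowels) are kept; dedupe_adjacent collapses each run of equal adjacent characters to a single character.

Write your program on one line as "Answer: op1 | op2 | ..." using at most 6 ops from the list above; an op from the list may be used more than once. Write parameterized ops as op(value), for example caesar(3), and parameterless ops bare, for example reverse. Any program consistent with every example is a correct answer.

caesar(16) | caesar(23) | swapcase | reverse | swapcase | drop(2)

Check, running the answer program on each example:
  "rcqccqctrr" -> "hsgssgsjhh" -> "epdppdpgee" -> "EPDPPDPGEE" -> "EEGPDPPDPE" -> "eegpdppdpe" -> "gpdppdpe"
  "bogegrqj" -> "rewuwhgz" -> "obtrtedw" -> "OBTRTEDW" -> "WDETRTBO" -> "wdetrtbo" -> "etrtbo"
  "nifi" -> "dyvy" -> "avsv" -> "AVSV" -> "VSVA" -> "vsva" -> "va"
  "bexqfvs" -> "rungvli" -> "orkdsif" -> "ORKDSIF" -> "FISDKRO" -> "fisdkro" -> "sdkro"
  "bbayyer" -> "rrqoouh" -> "oonllre" -> "OONLLRE" -> "ERLLNOO" -> "erllnoo" -> "llnoo"
  "ttgq" -> "jjwg" -> "ggtd" -> "GGTD" -> "DTGG" -> "dtgg" -> "gg"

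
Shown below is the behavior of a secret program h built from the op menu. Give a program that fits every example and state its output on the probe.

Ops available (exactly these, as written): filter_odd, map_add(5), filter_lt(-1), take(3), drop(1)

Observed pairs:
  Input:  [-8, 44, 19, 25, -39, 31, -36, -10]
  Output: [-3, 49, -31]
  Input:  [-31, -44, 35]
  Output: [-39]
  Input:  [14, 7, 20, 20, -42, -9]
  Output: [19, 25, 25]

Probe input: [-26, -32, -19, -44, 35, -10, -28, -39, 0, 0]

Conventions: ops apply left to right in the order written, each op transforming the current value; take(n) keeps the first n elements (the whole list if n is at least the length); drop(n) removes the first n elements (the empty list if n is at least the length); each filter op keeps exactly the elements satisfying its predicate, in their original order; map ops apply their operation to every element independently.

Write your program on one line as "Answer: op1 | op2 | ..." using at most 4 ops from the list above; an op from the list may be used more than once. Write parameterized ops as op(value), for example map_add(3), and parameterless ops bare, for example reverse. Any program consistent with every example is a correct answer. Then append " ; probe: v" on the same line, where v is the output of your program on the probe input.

map_add(5) | filter_odd | take(3) ; probe: [-21, -27, -39]

Check, running the answer program on each example:
  [-8, 44, 19, 25, -39, 31, -36, -10] -> [-3, 49, 24, 30, -34, 36, -31, -5] -> [-3, 49, -31, -5] -> [-3, 49, -31]
  [-31, -44, 35] -> [-26, -39, 40] -> [-39] -> [-39]
  [14, 7, 20, 20, -42, -9] -> [19, 12, 25, 25, -37, -4] -> [19, 25, 25, -37] -> [19, 25, 25]
  probe: [-26, -32, -19, -44, 35, -10, -28, -39, 0, 0] -> [-21, -27, -14, -39, 40, -5, -23, -34, 5, 5] -> [-21, -27, -39, -5, -23, 5, 5] -> [-21, -27, -39]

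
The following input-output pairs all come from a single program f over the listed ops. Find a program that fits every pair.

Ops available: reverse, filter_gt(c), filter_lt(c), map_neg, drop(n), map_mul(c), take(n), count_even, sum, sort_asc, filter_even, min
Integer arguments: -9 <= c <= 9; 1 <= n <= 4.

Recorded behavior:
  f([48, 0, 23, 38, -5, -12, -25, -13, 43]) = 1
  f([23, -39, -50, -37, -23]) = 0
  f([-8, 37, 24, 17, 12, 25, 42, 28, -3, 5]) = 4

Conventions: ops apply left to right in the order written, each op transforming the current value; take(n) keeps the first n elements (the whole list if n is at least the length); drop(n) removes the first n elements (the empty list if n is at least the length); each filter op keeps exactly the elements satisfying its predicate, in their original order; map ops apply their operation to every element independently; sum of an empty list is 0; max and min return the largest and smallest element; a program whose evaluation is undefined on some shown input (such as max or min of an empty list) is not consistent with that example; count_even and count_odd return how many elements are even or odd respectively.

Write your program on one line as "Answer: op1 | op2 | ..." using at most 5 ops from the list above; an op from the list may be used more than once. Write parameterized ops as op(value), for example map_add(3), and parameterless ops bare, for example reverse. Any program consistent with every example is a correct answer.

drop(2) | sort_asc | filter_gt(7) | map_neg | count_even

Check, running the answer program on each example:
  [48, 0, 23, 38, -5, -12, -25, -13, 43] -> [23, 38, -5, -12, -25, -13, 43] -> [-25, -13, -12, -5, 23, 38, 43] -> [23, 38, 43] -> [-23, -38, -43] -> 1
  [23, -39, -50, -37, -23] -> [-50, -37, -23] -> [-50, -37, -23] -> [] -> [] -> 0
  [-8, 37, 24, 17, 12, 25, 42, 28, -3, 5] -> [24, 17, 12, 25, 42, 28, -3, 5] -> [-3, 5, 12, 17, 24, 25, 28, 42] -> [12, 17, 24, 25, 28, 42] -> [-12, -17, -24, -25, -28, -42] -> 4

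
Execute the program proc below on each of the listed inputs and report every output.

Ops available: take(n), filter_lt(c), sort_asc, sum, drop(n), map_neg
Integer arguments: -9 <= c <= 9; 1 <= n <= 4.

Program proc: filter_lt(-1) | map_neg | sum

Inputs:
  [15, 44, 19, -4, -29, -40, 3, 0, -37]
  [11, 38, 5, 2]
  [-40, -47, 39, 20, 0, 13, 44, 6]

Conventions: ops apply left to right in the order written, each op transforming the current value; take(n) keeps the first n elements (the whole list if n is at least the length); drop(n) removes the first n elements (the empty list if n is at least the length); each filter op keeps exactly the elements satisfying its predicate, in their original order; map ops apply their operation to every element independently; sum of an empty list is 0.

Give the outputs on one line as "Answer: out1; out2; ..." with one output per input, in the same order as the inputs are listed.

Execution, op by op:
  [15, 44, 19, -4, -29, -40, 3, 0, -37] -> [-4, -29, -40, -37] -> [4, 29, 40, 37] -> 110
  [11, 38, 5, 2] -> [] -> [] -> 0
  [-40, -47, 39, 20, 0, 13, 44, 6] -> [-40, -47] -> [40, 47] -> 87

110; 0; 87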